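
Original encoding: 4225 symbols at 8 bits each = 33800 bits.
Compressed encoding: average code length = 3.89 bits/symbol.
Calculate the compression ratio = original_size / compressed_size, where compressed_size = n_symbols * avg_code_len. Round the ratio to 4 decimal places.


original_size = n_symbols * orig_bits = 4225 * 8 = 33800 bits
compressed_size = n_symbols * avg_code_len = 4225 * 3.89 = 16435.25 bits
ratio = original_size / compressed_size = 33800 / 16435.25 = 2.0566

Compression ratio = 2.0566


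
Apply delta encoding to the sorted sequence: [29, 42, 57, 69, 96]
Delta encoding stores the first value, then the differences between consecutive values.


First value: 29
Deltas:
  42 - 29 = 13
  57 - 42 = 15
  69 - 57 = 12
  96 - 69 = 27


Delta encoded: [29, 13, 15, 12, 27]


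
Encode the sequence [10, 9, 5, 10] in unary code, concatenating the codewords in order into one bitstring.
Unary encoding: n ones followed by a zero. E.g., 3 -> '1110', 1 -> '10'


Encode each number as n ones followed by a terminating 0:
  10 -> 11111111110 (11 bits)
  9 -> 1111111110 (10 bits)
  5 -> 111110 (6 bits)
  10 -> 11111111110 (11 bits)
Total length = 11 + 10 + 6 + 11 = 38 bits.

Unary([10, 9, 5, 10]) = 11111111110111111111011111011111111110 (38 bits)


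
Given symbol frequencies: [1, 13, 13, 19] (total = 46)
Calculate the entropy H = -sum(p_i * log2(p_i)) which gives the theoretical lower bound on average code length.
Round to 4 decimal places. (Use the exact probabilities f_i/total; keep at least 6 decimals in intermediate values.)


Per-symbol terms -p_i * log2(p_i) with p_i = f_i/46:
  p = 1/46 = 0.021739: log2(p) = -5.523562, -p*log2(p) = 0.120077
  p = 13/46 = 0.282609: log2(p) = -1.823122, -p*log2(p) = 0.515230
  p = 13/46 = 0.282609: log2(p) = -1.823122, -p*log2(p) = 0.515230
  p = 19/46 = 0.413043: log2(p) = -1.275634, -p*log2(p) = 0.526892
H = 0.120077 + 0.515230 + 0.515230 + 0.526892 = 1.677429

H = 1.6774 bits/symbol


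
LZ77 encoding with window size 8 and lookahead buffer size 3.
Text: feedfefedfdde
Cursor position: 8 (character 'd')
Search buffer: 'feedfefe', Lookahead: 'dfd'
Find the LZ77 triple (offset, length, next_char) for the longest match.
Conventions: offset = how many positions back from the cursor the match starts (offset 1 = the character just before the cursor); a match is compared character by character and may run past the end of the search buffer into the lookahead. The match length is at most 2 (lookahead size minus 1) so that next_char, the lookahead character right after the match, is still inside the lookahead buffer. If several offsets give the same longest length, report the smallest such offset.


Try each offset into the search buffer:
  offset=1 (pos 7, char 'e'): match length 0
  offset=2 (pos 6, char 'f'): match length 0
  offset=3 (pos 5, char 'e'): match length 0
  offset=4 (pos 4, char 'f'): match length 0
  offset=5 (pos 3, char 'd'): match length 2
  offset=6 (pos 2, char 'e'): match length 0
  offset=7 (pos 1, char 'e'): match length 0
  offset=8 (pos 0, char 'f'): match length 0
Longest match has length 2 at offset 5.
next_char = character at position 8 + 2 = 10 -> 'd'

Best match: offset=5, length=2 (matching 'df' starting at position 3)
LZ77 triple: (5, 2, 'd')


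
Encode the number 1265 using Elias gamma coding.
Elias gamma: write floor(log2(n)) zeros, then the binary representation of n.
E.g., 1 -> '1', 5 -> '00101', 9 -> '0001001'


num_bits = floor(log2(1265)) + 1 = 11
leading_zeros = num_bits - 1 = 10
binary(1265) = 10011110001

Elias gamma(1265) = '0000000000' + '10011110001' = 000000000010011110001 (21 bits)


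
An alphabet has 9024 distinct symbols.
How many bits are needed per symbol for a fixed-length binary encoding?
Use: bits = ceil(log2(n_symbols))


log2(9024) = 13.1396
Bracket: 2^13 = 8192 < 9024 <= 2^14 = 16384
So ceil(log2(9024)) = 14

bits = ceil(log2(9024)) = ceil(13.1396) = 14 bits


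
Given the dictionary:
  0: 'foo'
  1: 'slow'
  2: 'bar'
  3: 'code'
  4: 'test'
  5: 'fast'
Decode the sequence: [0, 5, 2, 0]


Look up each index in the dictionary:
  0 -> 'foo'
  5 -> 'fast'
  2 -> 'bar'
  0 -> 'foo'

Decoded: "foo fast bar foo"


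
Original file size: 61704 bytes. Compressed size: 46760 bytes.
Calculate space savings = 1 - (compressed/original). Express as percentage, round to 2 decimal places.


ratio = compressed/original = 46760/61704 = 0.757811
savings = 1 - ratio = 1 - 0.757811 = 0.242189
as a percentage: 0.242189 * 100 = 24.22%

Space savings = 1 - 46760/61704 = 24.22%


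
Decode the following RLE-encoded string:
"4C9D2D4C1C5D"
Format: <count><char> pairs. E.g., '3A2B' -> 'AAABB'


Expanding each <count><char> pair:
  4C -> 'CCCC'
  9D -> 'DDDDDDDDD'
  2D -> 'DD'
  4C -> 'CCCC'
  1C -> 'C'
  5D -> 'DDDDD'

Decoded = CCCCDDDDDDDDDDDCCCCCDDDDD


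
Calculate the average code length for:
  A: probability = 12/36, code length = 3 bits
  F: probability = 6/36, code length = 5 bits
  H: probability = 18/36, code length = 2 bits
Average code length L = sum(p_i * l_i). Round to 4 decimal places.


Weighted contributions p_i * l_i:
  A: (12/36) * 3 = 36/36
  F: (6/36) * 5 = 30/36
  H: (18/36) * 2 = 36/36
Sum = (36 + 30 + 36)/36 = 102/36

L = 102/36 = 2.8333 bits/symbol


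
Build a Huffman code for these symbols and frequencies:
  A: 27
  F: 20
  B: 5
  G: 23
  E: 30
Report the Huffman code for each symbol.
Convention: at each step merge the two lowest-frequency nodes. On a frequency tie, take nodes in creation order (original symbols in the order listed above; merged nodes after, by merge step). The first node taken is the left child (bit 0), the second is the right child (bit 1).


Huffman tree construction:
Step 1: Merge B(5) + F(20) = 25
Step 2: Merge G(23) + (B+F)(25) = 48
Step 3: Merge A(27) + E(30) = 57
Step 4: Merge (G+(B+F))(48) + (A+E)(57) = 105
Read each symbol's code off the tree from the root (left child = 0, right child = 1).

Codes:
  A: 10 (length 2)
  F: 011 (length 3)
  B: 010 (length 3)
  G: 00 (length 2)
  E: 11 (length 2)
Average code length: 235/105 = 2.2381 bits/symbol


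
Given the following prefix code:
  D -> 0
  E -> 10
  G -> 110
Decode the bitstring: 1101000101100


Decoding step by step:
Bits 110 -> G
Bits 10 -> E
Bits 0 -> D
Bits 0 -> D
Bits 10 -> E
Bits 110 -> G
Bits 0 -> D


Decoded message: GEDDEGD


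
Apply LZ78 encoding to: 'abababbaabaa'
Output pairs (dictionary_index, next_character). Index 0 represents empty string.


LZ78 encoding steps:
Dictionary: {0: ''}
Step 1: w='' (idx 0), next='a' -> output (0, 'a'), add 'a' as idx 1
Step 2: w='' (idx 0), next='b' -> output (0, 'b'), add 'b' as idx 2
Step 3: w='a' (idx 1), next='b' -> output (1, 'b'), add 'ab' as idx 3
Step 4: w='ab' (idx 3), next='b' -> output (3, 'b'), add 'abb' as idx 4
Step 5: w='a' (idx 1), next='a' -> output (1, 'a'), add 'aa' as idx 5
Step 6: w='b' (idx 2), next='a' -> output (2, 'a'), add 'ba' as idx 6
Step 7: w='a' (idx 1), end of input -> output (1, '')


Encoded: [(0, 'a'), (0, 'b'), (1, 'b'), (3, 'b'), (1, 'a'), (2, 'a'), (1, '')]


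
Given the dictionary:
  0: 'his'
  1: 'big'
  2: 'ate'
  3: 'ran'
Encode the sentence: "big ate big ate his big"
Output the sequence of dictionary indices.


Look up each word in the dictionary:
  'big' -> 1
  'ate' -> 2
  'big' -> 1
  'ate' -> 2
  'his' -> 0
  'big' -> 1

Encoded: [1, 2, 1, 2, 0, 1]


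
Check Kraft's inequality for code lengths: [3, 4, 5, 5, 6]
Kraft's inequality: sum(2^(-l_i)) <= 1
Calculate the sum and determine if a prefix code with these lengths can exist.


Sum = 2^(-3) + 2^(-4) + 2^(-5) + 2^(-5) + 2^(-6)
    = 0.125 + 0.0625 + 0.03125 + 0.03125 + 0.015625
    = 17/64 = 0.265625
Since 0.265625 <= 1, Kraft's inequality IS satisfied.
A prefix code with these lengths CAN exist.

Kraft sum = 0.265625. Satisfied.


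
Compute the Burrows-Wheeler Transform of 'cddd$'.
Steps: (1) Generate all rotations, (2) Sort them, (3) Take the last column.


Rotations (sorted):
  0: $cddd -> last char: d
  1: cddd$ -> last char: $
  2: d$cdd -> last char: d
  3: dd$cd -> last char: d
  4: ddd$c -> last char: c


BWT = d$ddc


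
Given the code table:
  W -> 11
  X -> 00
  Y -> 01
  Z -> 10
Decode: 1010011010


Decoding:
10 -> Z
10 -> Z
01 -> Y
10 -> Z
10 -> Z


Result: ZZYZZ


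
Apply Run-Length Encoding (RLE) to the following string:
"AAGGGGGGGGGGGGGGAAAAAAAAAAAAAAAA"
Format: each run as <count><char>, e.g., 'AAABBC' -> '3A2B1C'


Scanning runs left to right:
  i=0: run of 'A' x 2 -> '2A'
  i=2: run of 'G' x 14 -> '14G'
  i=16: run of 'A' x 16 -> '16A'

RLE = 2A14G16A


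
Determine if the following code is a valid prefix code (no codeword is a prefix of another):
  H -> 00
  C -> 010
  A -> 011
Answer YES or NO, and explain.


Checking each pair (does one codeword prefix another?):
  H='00' vs C='010': no prefix
  H='00' vs A='011': no prefix
  C='010' vs H='00': no prefix
  C='010' vs A='011': no prefix
  A='011' vs H='00': no prefix
  A='011' vs C='010': no prefix
No violation found over all pairs.

YES -- this is a valid prefix code. No codeword is a prefix of any other codeword.


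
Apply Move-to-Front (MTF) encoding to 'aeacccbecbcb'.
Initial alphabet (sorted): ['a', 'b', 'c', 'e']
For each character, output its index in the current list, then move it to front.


MTF encoding:
'a': index 0 in ['a', 'b', 'c', 'e'] -> ['a', 'b', 'c', 'e']
'e': index 3 in ['a', 'b', 'c', 'e'] -> ['e', 'a', 'b', 'c']
'a': index 1 in ['e', 'a', 'b', 'c'] -> ['a', 'e', 'b', 'c']
'c': index 3 in ['a', 'e', 'b', 'c'] -> ['c', 'a', 'e', 'b']
'c': index 0 in ['c', 'a', 'e', 'b'] -> ['c', 'a', 'e', 'b']
'c': index 0 in ['c', 'a', 'e', 'b'] -> ['c', 'a', 'e', 'b']
'b': index 3 in ['c', 'a', 'e', 'b'] -> ['b', 'c', 'a', 'e']
'e': index 3 in ['b', 'c', 'a', 'e'] -> ['e', 'b', 'c', 'a']
'c': index 2 in ['e', 'b', 'c', 'a'] -> ['c', 'e', 'b', 'a']
'b': index 2 in ['c', 'e', 'b', 'a'] -> ['b', 'c', 'e', 'a']
'c': index 1 in ['b', 'c', 'e', 'a'] -> ['c', 'b', 'e', 'a']
'b': index 1 in ['c', 'b', 'e', 'a'] -> ['b', 'c', 'e', 'a']


Output: [0, 3, 1, 3, 0, 0, 3, 3, 2, 2, 1, 1]


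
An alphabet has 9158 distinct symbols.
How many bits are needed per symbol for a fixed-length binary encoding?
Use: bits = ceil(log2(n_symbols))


log2(9158) = 13.1608
Bracket: 2^13 = 8192 < 9158 <= 2^14 = 16384
So ceil(log2(9158)) = 14

bits = ceil(log2(9158)) = ceil(13.1608) = 14 bits


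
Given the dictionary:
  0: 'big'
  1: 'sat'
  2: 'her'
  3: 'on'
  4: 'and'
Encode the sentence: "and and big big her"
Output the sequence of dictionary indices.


Look up each word in the dictionary:
  'and' -> 4
  'and' -> 4
  'big' -> 0
  'big' -> 0
  'her' -> 2

Encoded: [4, 4, 0, 0, 2]


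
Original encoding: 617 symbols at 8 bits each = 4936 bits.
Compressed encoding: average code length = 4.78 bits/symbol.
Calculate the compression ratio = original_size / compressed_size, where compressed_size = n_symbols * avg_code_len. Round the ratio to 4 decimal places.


original_size = n_symbols * orig_bits = 617 * 8 = 4936 bits
compressed_size = n_symbols * avg_code_len = 617 * 4.78 = 2949.26 bits
ratio = original_size / compressed_size = 4936 / 2949.26 = 1.6736

Compression ratio = 1.6736


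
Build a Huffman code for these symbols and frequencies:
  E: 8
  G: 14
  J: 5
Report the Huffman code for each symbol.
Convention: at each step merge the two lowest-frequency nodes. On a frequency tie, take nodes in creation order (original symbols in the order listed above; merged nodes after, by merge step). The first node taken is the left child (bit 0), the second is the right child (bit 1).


Huffman tree construction:
Step 1: Merge J(5) + E(8) = 13
Step 2: Merge (J+E)(13) + G(14) = 27
Read each symbol's code off the tree from the root (left child = 0, right child = 1).

Codes:
  E: 01 (length 2)
  G: 1 (length 1)
  J: 00 (length 2)
Average code length: 40/27 = 1.4815 bits/symbol


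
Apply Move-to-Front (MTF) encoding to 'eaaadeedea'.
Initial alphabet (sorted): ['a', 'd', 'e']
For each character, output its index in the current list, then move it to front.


MTF encoding:
'e': index 2 in ['a', 'd', 'e'] -> ['e', 'a', 'd']
'a': index 1 in ['e', 'a', 'd'] -> ['a', 'e', 'd']
'a': index 0 in ['a', 'e', 'd'] -> ['a', 'e', 'd']
'a': index 0 in ['a', 'e', 'd'] -> ['a', 'e', 'd']
'd': index 2 in ['a', 'e', 'd'] -> ['d', 'a', 'e']
'e': index 2 in ['d', 'a', 'e'] -> ['e', 'd', 'a']
'e': index 0 in ['e', 'd', 'a'] -> ['e', 'd', 'a']
'd': index 1 in ['e', 'd', 'a'] -> ['d', 'e', 'a']
'e': index 1 in ['d', 'e', 'a'] -> ['e', 'd', 'a']
'a': index 2 in ['e', 'd', 'a'] -> ['a', 'e', 'd']


Output: [2, 1, 0, 0, 2, 2, 0, 1, 1, 2]


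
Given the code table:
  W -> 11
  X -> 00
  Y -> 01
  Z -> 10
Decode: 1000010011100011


Decoding:
10 -> Z
00 -> X
01 -> Y
00 -> X
11 -> W
10 -> Z
00 -> X
11 -> W


Result: ZXYXWZXW


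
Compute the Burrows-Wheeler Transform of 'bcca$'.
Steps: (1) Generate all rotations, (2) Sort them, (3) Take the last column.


Rotations (sorted):
  0: $bcca -> last char: a
  1: a$bcc -> last char: c
  2: bcca$ -> last char: $
  3: ca$bc -> last char: c
  4: cca$b -> last char: b


BWT = ac$cb


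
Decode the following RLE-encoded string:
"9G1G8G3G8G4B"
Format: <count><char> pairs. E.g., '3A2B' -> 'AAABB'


Expanding each <count><char> pair:
  9G -> 'GGGGGGGGG'
  1G -> 'G'
  8G -> 'GGGGGGGG'
  3G -> 'GGG'
  8G -> 'GGGGGGGG'
  4B -> 'BBBB'

Decoded = GGGGGGGGGGGGGGGGGGGGGGGGGGGGGBBBB


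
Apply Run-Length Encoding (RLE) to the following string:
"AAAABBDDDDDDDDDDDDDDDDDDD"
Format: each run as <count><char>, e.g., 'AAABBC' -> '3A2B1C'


Scanning runs left to right:
  i=0: run of 'A' x 4 -> '4A'
  i=4: run of 'B' x 2 -> '2B'
  i=6: run of 'D' x 19 -> '19D'

RLE = 4A2B19D


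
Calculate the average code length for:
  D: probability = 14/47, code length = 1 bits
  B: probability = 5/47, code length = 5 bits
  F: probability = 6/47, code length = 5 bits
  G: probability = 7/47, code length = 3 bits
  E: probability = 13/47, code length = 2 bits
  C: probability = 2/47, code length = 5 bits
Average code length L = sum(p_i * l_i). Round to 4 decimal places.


Weighted contributions p_i * l_i:
  D: (14/47) * 1 = 14/47
  B: (5/47) * 5 = 25/47
  F: (6/47) * 5 = 30/47
  G: (7/47) * 3 = 21/47
  E: (13/47) * 2 = 26/47
  C: (2/47) * 5 = 10/47
Sum = (14 + 25 + 30 + 21 + 26 + 10)/47 = 126/47

L = 126/47 = 2.6809 bits/symbol


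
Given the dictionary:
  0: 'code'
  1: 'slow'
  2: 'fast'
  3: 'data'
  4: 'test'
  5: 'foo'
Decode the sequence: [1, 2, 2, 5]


Look up each index in the dictionary:
  1 -> 'slow'
  2 -> 'fast'
  2 -> 'fast'
  5 -> 'foo'

Decoded: "slow fast fast foo"


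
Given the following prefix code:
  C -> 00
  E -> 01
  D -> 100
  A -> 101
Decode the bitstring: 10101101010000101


Decoding step by step:
Bits 101 -> A
Bits 01 -> E
Bits 101 -> A
Bits 01 -> E
Bits 00 -> C
Bits 00 -> C
Bits 101 -> A


Decoded message: AEAECCA


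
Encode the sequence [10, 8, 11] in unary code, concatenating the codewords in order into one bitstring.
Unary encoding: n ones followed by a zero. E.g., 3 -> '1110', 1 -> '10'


Encode each number as n ones followed by a terminating 0:
  10 -> 11111111110 (11 bits)
  8 -> 111111110 (9 bits)
  11 -> 111111111110 (12 bits)
Total length = 11 + 9 + 12 = 32 bits.

Unary([10, 8, 11]) = 11111111110111111110111111111110 (32 bits)


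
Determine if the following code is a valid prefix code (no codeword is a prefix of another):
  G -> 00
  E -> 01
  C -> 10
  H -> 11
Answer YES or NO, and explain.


Checking each pair (does one codeword prefix another?):
  G='00' vs E='01': no prefix
  G='00' vs C='10': no prefix
  G='00' vs H='11': no prefix
  E='01' vs G='00': no prefix
  E='01' vs C='10': no prefix
  E='01' vs H='11': no prefix
  C='10' vs G='00': no prefix
  C='10' vs E='01': no prefix
  C='10' vs H='11': no prefix
  H='11' vs G='00': no prefix
  H='11' vs E='01': no prefix
  H='11' vs C='10': no prefix
No violation found over all pairs.

YES -- this is a valid prefix code. No codeword is a prefix of any other codeword.


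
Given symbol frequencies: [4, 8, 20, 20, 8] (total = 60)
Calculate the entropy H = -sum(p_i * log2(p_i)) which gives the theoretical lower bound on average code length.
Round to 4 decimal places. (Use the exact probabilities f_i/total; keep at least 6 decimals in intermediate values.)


Per-symbol terms -p_i * log2(p_i) with p_i = f_i/60:
  p = 4/60 = 0.066667: log2(p) = -3.906891, -p*log2(p) = 0.260459
  p = 8/60 = 0.133333: log2(p) = -2.906891, -p*log2(p) = 0.387585
  p = 20/60 = 0.333333: log2(p) = -1.584963, -p*log2(p) = 0.528321
  p = 20/60 = 0.333333: log2(p) = -1.584963, -p*log2(p) = 0.528321
  p = 8/60 = 0.133333: log2(p) = -2.906891, -p*log2(p) = 0.387585
H = 0.260459 + 0.387585 + 0.528321 + 0.528321 + 0.387585 = 2.092271

H = 2.0923 bits/symbol


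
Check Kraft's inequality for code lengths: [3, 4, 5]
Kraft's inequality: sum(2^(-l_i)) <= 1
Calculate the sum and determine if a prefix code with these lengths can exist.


Sum = 2^(-3) + 2^(-4) + 2^(-5)
    = 0.125 + 0.0625 + 0.03125
    = 7/32 = 0.21875
Since 0.21875 <= 1, Kraft's inequality IS satisfied.
A prefix code with these lengths CAN exist.

Kraft sum = 0.21875. Satisfied.


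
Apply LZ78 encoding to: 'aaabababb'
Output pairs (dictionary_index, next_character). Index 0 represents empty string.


LZ78 encoding steps:
Dictionary: {0: ''}
Step 1: w='' (idx 0), next='a' -> output (0, 'a'), add 'a' as idx 1
Step 2: w='a' (idx 1), next='a' -> output (1, 'a'), add 'aa' as idx 2
Step 3: w='' (idx 0), next='b' -> output (0, 'b'), add 'b' as idx 3
Step 4: w='a' (idx 1), next='b' -> output (1, 'b'), add 'ab' as idx 4
Step 5: w='ab' (idx 4), next='b' -> output (4, 'b'), add 'abb' as idx 5


Encoded: [(0, 'a'), (1, 'a'), (0, 'b'), (1, 'b'), (4, 'b')]


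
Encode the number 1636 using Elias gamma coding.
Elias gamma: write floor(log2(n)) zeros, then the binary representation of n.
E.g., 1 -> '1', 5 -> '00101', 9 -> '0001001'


num_bits = floor(log2(1636)) + 1 = 11
leading_zeros = num_bits - 1 = 10
binary(1636) = 11001100100

Elias gamma(1636) = '0000000000' + '11001100100' = 000000000011001100100 (21 bits)


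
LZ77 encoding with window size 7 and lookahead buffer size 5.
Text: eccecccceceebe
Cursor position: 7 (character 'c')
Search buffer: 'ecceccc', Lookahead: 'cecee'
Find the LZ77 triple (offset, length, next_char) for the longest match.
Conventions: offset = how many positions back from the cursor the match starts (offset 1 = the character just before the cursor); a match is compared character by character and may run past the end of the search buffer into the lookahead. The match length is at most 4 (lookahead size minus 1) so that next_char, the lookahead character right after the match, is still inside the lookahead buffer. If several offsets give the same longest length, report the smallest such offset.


Try each offset into the search buffer:
  offset=1 (pos 6, char 'c'): match length 1
  offset=2 (pos 5, char 'c'): match length 1
  offset=3 (pos 4, char 'c'): match length 1
  offset=4 (pos 3, char 'e'): match length 0
  offset=5 (pos 2, char 'c'): match length 3
  offset=6 (pos 1, char 'c'): match length 1
  offset=7 (pos 0, char 'e'): match length 0
Longest match has length 3 at offset 5.
next_char = character at position 7 + 3 = 10 -> 'e'

Best match: offset=5, length=3 (matching 'cec' starting at position 2)
LZ77 triple: (5, 3, 'e')


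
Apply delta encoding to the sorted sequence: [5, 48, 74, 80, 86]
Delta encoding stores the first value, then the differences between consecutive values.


First value: 5
Deltas:
  48 - 5 = 43
  74 - 48 = 26
  80 - 74 = 6
  86 - 80 = 6


Delta encoded: [5, 43, 26, 6, 6]


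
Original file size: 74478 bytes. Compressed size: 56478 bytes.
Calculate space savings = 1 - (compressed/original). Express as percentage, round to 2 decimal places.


ratio = compressed/original = 56478/74478 = 0.758318
savings = 1 - ratio = 1 - 0.758318 = 0.241682
as a percentage: 0.241682 * 100 = 24.17%

Space savings = 1 - 56478/74478 = 24.17%


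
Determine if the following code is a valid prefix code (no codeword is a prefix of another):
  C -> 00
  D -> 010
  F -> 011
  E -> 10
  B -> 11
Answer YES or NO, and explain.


Checking each pair (does one codeword prefix another?):
  C='00' vs D='010': no prefix
  C='00' vs F='011': no prefix
  C='00' vs E='10': no prefix
  C='00' vs B='11': no prefix
  D='010' vs C='00': no prefix
  D='010' vs F='011': no prefix
  D='010' vs E='10': no prefix
  D='010' vs B='11': no prefix
  F='011' vs C='00': no prefix
  F='011' vs D='010': no prefix
  F='011' vs E='10': no prefix
  F='011' vs B='11': no prefix
  E='10' vs C='00': no prefix
  E='10' vs D='010': no prefix
  E='10' vs F='011': no prefix
  E='10' vs B='11': no prefix
  B='11' vs C='00': no prefix
  B='11' vs D='010': no prefix
  B='11' vs F='011': no prefix
  B='11' vs E='10': no prefix
No violation found over all pairs.

YES -- this is a valid prefix code. No codeword is a prefix of any other codeword.


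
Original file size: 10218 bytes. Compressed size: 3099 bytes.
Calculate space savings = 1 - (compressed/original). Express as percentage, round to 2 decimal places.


ratio = compressed/original = 3099/10218 = 0.303288
savings = 1 - ratio = 1 - 0.303288 = 0.696712
as a percentage: 0.696712 * 100 = 69.67%

Space savings = 1 - 3099/10218 = 69.67%


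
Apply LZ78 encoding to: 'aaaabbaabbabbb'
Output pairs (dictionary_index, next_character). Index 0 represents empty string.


LZ78 encoding steps:
Dictionary: {0: ''}
Step 1: w='' (idx 0), next='a' -> output (0, 'a'), add 'a' as idx 1
Step 2: w='a' (idx 1), next='a' -> output (1, 'a'), add 'aa' as idx 2
Step 3: w='a' (idx 1), next='b' -> output (1, 'b'), add 'ab' as idx 3
Step 4: w='' (idx 0), next='b' -> output (0, 'b'), add 'b' as idx 4
Step 5: w='aa' (idx 2), next='b' -> output (2, 'b'), add 'aab' as idx 5
Step 6: w='b' (idx 4), next='a' -> output (4, 'a'), add 'ba' as idx 6
Step 7: w='b' (idx 4), next='b' -> output (4, 'b'), add 'bb' as idx 7
Step 8: w='b' (idx 4), end of input -> output (4, '')


Encoded: [(0, 'a'), (1, 'a'), (1, 'b'), (0, 'b'), (2, 'b'), (4, 'a'), (4, 'b'), (4, '')]


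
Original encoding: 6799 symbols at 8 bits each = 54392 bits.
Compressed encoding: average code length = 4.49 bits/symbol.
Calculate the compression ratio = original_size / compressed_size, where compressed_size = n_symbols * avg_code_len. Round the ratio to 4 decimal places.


original_size = n_symbols * orig_bits = 6799 * 8 = 54392 bits
compressed_size = n_symbols * avg_code_len = 6799 * 4.49 = 30527.51 bits
ratio = original_size / compressed_size = 54392 / 30527.51 = 1.7817

Compression ratio = 1.7817


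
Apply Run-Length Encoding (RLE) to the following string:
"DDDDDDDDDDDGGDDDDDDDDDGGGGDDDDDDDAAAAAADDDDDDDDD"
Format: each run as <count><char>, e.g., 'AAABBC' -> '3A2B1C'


Scanning runs left to right:
  i=0: run of 'D' x 11 -> '11D'
  i=11: run of 'G' x 2 -> '2G'
  i=13: run of 'D' x 9 -> '9D'
  i=22: run of 'G' x 4 -> '4G'
  i=26: run of 'D' x 7 -> '7D'
  i=33: run of 'A' x 6 -> '6A'
  i=39: run of 'D' x 9 -> '9D'

RLE = 11D2G9D4G7D6A9D


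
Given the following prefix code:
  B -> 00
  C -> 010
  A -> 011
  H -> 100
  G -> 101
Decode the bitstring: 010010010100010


Decoding step by step:
Bits 010 -> C
Bits 010 -> C
Bits 010 -> C
Bits 100 -> H
Bits 010 -> C


Decoded message: CCCHC


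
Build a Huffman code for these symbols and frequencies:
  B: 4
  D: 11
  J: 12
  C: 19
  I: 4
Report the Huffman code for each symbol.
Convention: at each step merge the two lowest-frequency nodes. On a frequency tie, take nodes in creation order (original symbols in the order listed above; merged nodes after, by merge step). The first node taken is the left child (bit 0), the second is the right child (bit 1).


Huffman tree construction:
Step 1: Merge B(4) + I(4) = 8
Step 2: Merge (B+I)(8) + D(11) = 19
Step 3: Merge J(12) + C(19) = 31
Step 4: Merge ((B+I)+D)(19) + (J+C)(31) = 50
Read each symbol's code off the tree from the root (left child = 0, right child = 1).

Codes:
  B: 000 (length 3)
  D: 01 (length 2)
  J: 10 (length 2)
  C: 11 (length 2)
  I: 001 (length 3)
Average code length: 108/50 = 2.1600 bits/symbol


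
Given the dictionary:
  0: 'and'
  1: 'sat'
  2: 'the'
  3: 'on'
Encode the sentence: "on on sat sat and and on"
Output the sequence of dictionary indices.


Look up each word in the dictionary:
  'on' -> 3
  'on' -> 3
  'sat' -> 1
  'sat' -> 1
  'and' -> 0
  'and' -> 0
  'on' -> 3

Encoded: [3, 3, 1, 1, 0, 0, 3]


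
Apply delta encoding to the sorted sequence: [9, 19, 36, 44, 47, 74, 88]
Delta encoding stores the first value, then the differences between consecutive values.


First value: 9
Deltas:
  19 - 9 = 10
  36 - 19 = 17
  44 - 36 = 8
  47 - 44 = 3
  74 - 47 = 27
  88 - 74 = 14


Delta encoded: [9, 10, 17, 8, 3, 27, 14]


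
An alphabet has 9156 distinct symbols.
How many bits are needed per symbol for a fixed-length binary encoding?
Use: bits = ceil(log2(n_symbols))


log2(9156) = 13.1605
Bracket: 2^13 = 8192 < 9156 <= 2^14 = 16384
So ceil(log2(9156)) = 14

bits = ceil(log2(9156)) = ceil(13.1605) = 14 bits


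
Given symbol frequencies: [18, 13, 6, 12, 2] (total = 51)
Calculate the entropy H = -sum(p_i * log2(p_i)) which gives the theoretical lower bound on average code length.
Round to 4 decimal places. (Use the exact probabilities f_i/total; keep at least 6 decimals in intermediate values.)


Per-symbol terms -p_i * log2(p_i) with p_i = f_i/51:
  p = 18/51 = 0.352941: log2(p) = -1.502500, -p*log2(p) = 0.530294
  p = 13/51 = 0.254902: log2(p) = -1.971986, -p*log2(p) = 0.502663
  p = 6/51 = 0.117647: log2(p) = -3.087463, -p*log2(p) = 0.363231
  p = 12/51 = 0.235294: log2(p) = -2.087463, -p*log2(p) = 0.491168
  p = 2/51 = 0.039216: log2(p) = -4.672425, -p*log2(p) = 0.183232
H = 0.530294 + 0.502663 + 0.363231 + 0.491168 + 0.183232 = 2.070588

H = 2.0706 bits/symbol


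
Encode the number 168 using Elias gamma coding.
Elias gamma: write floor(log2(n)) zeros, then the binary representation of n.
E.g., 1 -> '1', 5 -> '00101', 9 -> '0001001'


num_bits = floor(log2(168)) + 1 = 8
leading_zeros = num_bits - 1 = 7
binary(168) = 10101000

Elias gamma(168) = '0000000' + '10101000' = 000000010101000 (15 bits)


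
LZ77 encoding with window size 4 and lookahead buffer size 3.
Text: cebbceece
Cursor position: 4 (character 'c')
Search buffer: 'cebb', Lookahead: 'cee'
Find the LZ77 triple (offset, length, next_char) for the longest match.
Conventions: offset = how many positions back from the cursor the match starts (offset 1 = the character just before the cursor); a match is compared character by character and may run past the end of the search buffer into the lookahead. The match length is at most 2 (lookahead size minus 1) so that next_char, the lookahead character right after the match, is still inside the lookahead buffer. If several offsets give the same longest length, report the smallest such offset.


Try each offset into the search buffer:
  offset=1 (pos 3, char 'b'): match length 0
  offset=2 (pos 2, char 'b'): match length 0
  offset=3 (pos 1, char 'e'): match length 0
  offset=4 (pos 0, char 'c'): match length 2
Longest match has length 2 at offset 4.
next_char = character at position 4 + 2 = 6 -> 'e'

Best match: offset=4, length=2 (matching 'ce' starting at position 0)
LZ77 triple: (4, 2, 'e')


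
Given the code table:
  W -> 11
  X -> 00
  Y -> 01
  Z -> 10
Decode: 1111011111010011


Decoding:
11 -> W
11 -> W
01 -> Y
11 -> W
11 -> W
01 -> Y
00 -> X
11 -> W


Result: WWYWWYXW


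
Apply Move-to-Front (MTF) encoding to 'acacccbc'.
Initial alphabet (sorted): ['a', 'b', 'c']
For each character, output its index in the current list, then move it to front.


MTF encoding:
'a': index 0 in ['a', 'b', 'c'] -> ['a', 'b', 'c']
'c': index 2 in ['a', 'b', 'c'] -> ['c', 'a', 'b']
'a': index 1 in ['c', 'a', 'b'] -> ['a', 'c', 'b']
'c': index 1 in ['a', 'c', 'b'] -> ['c', 'a', 'b']
'c': index 0 in ['c', 'a', 'b'] -> ['c', 'a', 'b']
'c': index 0 in ['c', 'a', 'b'] -> ['c', 'a', 'b']
'b': index 2 in ['c', 'a', 'b'] -> ['b', 'c', 'a']
'c': index 1 in ['b', 'c', 'a'] -> ['c', 'b', 'a']


Output: [0, 2, 1, 1, 0, 0, 2, 1]


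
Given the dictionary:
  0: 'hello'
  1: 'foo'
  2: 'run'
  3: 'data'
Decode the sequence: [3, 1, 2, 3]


Look up each index in the dictionary:
  3 -> 'data'
  1 -> 'foo'
  2 -> 'run'
  3 -> 'data'

Decoded: "data foo run data"


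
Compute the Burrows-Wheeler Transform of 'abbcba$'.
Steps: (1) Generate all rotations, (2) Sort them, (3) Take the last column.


Rotations (sorted):
  0: $abbcba -> last char: a
  1: a$abbcb -> last char: b
  2: abbcba$ -> last char: $
  3: ba$abbc -> last char: c
  4: bbcba$a -> last char: a
  5: bcba$ab -> last char: b
  6: cba$abb -> last char: b


BWT = ab$cabb


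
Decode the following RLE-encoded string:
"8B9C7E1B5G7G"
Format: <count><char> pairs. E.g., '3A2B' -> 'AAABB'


Expanding each <count><char> pair:
  8B -> 'BBBBBBBB'
  9C -> 'CCCCCCCCC'
  7E -> 'EEEEEEE'
  1B -> 'B'
  5G -> 'GGGGG'
  7G -> 'GGGGGGG'

Decoded = BBBBBBBBCCCCCCCCCEEEEEEEBGGGGGGGGGGGG


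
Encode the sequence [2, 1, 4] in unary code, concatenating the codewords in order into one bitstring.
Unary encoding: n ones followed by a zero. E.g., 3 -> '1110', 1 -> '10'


Encode each number as n ones followed by a terminating 0:
  2 -> 110 (3 bits)
  1 -> 10 (2 bits)
  4 -> 11110 (5 bits)
Total length = 3 + 2 + 5 = 10 bits.

Unary([2, 1, 4]) = 1101011110 (10 bits)


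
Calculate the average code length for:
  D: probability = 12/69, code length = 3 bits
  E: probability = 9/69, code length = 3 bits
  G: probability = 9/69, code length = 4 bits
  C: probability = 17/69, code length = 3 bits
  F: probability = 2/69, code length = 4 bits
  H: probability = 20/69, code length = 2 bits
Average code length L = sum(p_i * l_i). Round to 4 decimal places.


Weighted contributions p_i * l_i:
  D: (12/69) * 3 = 36/69
  E: (9/69) * 3 = 27/69
  G: (9/69) * 4 = 36/69
  C: (17/69) * 3 = 51/69
  F: (2/69) * 4 = 8/69
  H: (20/69) * 2 = 40/69
Sum = (36 + 27 + 36 + 51 + 8 + 40)/69 = 198/69

L = 198/69 = 2.8696 bits/symbol


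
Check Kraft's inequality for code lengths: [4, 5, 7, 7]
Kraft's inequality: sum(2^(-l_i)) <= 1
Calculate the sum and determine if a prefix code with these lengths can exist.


Sum = 2^(-4) + 2^(-5) + 2^(-7) + 2^(-7)
    = 0.0625 + 0.03125 + 0.0078125 + 0.0078125
    = 14/128 = 0.109375
Since 0.109375 <= 1, Kraft's inequality IS satisfied.
A prefix code with these lengths CAN exist.

Kraft sum = 0.109375. Satisfied.


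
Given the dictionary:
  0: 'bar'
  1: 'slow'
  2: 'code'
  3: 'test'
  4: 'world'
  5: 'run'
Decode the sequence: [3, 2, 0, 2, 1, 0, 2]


Look up each index in the dictionary:
  3 -> 'test'
  2 -> 'code'
  0 -> 'bar'
  2 -> 'code'
  1 -> 'slow'
  0 -> 'bar'
  2 -> 'code'

Decoded: "test code bar code slow bar code"


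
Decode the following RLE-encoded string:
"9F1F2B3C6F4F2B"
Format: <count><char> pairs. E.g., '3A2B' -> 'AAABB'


Expanding each <count><char> pair:
  9F -> 'FFFFFFFFF'
  1F -> 'F'
  2B -> 'BB'
  3C -> 'CCC'
  6F -> 'FFFFFF'
  4F -> 'FFFF'
  2B -> 'BB'

Decoded = FFFFFFFFFFBBCCCFFFFFFFFFFBB


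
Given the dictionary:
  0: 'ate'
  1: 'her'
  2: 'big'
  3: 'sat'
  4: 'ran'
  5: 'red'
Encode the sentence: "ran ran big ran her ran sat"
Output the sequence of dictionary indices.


Look up each word in the dictionary:
  'ran' -> 4
  'ran' -> 4
  'big' -> 2
  'ran' -> 4
  'her' -> 1
  'ran' -> 4
  'sat' -> 3

Encoded: [4, 4, 2, 4, 1, 4, 3]


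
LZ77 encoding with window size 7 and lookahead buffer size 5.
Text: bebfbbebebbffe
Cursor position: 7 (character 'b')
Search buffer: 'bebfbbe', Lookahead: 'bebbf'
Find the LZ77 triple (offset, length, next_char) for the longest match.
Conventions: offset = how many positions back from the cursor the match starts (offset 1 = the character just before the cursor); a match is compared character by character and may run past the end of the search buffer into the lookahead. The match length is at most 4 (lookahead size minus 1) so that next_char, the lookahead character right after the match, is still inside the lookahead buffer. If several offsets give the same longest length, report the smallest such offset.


Try each offset into the search buffer:
  offset=1 (pos 6, char 'e'): match length 0
  offset=2 (pos 5, char 'b'): match length 3
  offset=3 (pos 4, char 'b'): match length 1
  offset=4 (pos 3, char 'f'): match length 0
  offset=5 (pos 2, char 'b'): match length 1
  offset=6 (pos 1, char 'e'): match length 0
  offset=7 (pos 0, char 'b'): match length 3
Longest match has length 3, found at offsets 2, 7; take the smallest, offset 2.
next_char = character at position 7 + 3 = 10 -> 'b'

Best match: offset=2, length=3 (matching 'beb' starting at position 5)
LZ77 triple: (2, 3, 'b')


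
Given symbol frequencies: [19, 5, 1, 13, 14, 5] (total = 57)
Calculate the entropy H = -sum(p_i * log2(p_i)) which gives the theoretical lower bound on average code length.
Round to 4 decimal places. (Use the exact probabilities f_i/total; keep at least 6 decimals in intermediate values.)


Per-symbol terms -p_i * log2(p_i) with p_i = f_i/57:
  p = 19/57 = 0.333333: log2(p) = -1.584963, -p*log2(p) = 0.528321
  p = 5/57 = 0.087719: log2(p) = -3.510962, -p*log2(p) = 0.307979
  p = 1/57 = 0.017544: log2(p) = -5.832890, -p*log2(p) = 0.102331
  p = 13/57 = 0.228070: log2(p) = -2.132450, -p*log2(p) = 0.486348
  p = 14/57 = 0.245614: log2(p) = -2.025535, -p*log2(p) = 0.497500
  p = 5/57 = 0.087719: log2(p) = -3.510962, -p*log2(p) = 0.307979
H = 0.528321 + 0.307979 + 0.102331 + 0.486348 + 0.497500 + 0.307979 = 2.230458

H = 2.2305 bits/symbol


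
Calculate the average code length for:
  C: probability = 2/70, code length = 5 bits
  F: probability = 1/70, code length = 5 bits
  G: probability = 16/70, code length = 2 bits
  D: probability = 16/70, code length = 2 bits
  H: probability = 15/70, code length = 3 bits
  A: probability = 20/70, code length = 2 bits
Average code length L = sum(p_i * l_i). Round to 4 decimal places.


Weighted contributions p_i * l_i:
  C: (2/70) * 5 = 10/70
  F: (1/70) * 5 = 5/70
  G: (16/70) * 2 = 32/70
  D: (16/70) * 2 = 32/70
  H: (15/70) * 3 = 45/70
  A: (20/70) * 2 = 40/70
Sum = (10 + 5 + 32 + 32 + 45 + 40)/70 = 164/70

L = 164/70 = 2.3429 bits/symbol


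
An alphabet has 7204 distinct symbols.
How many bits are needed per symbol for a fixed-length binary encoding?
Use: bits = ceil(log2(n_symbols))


log2(7204) = 12.8146
Bracket: 2^12 = 4096 < 7204 <= 2^13 = 8192
So ceil(log2(7204)) = 13

bits = ceil(log2(7204)) = ceil(12.8146) = 13 bits


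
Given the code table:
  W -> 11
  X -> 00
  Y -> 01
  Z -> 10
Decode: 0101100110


Decoding:
01 -> Y
01 -> Y
10 -> Z
01 -> Y
10 -> Z


Result: YYZYZ


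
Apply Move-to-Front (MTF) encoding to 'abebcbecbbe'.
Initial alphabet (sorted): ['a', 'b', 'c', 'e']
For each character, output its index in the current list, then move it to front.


MTF encoding:
'a': index 0 in ['a', 'b', 'c', 'e'] -> ['a', 'b', 'c', 'e']
'b': index 1 in ['a', 'b', 'c', 'e'] -> ['b', 'a', 'c', 'e']
'e': index 3 in ['b', 'a', 'c', 'e'] -> ['e', 'b', 'a', 'c']
'b': index 1 in ['e', 'b', 'a', 'c'] -> ['b', 'e', 'a', 'c']
'c': index 3 in ['b', 'e', 'a', 'c'] -> ['c', 'b', 'e', 'a']
'b': index 1 in ['c', 'b', 'e', 'a'] -> ['b', 'c', 'e', 'a']
'e': index 2 in ['b', 'c', 'e', 'a'] -> ['e', 'b', 'c', 'a']
'c': index 2 in ['e', 'b', 'c', 'a'] -> ['c', 'e', 'b', 'a']
'b': index 2 in ['c', 'e', 'b', 'a'] -> ['b', 'c', 'e', 'a']
'b': index 0 in ['b', 'c', 'e', 'a'] -> ['b', 'c', 'e', 'a']
'e': index 2 in ['b', 'c', 'e', 'a'] -> ['e', 'b', 'c', 'a']


Output: [0, 1, 3, 1, 3, 1, 2, 2, 2, 0, 2]


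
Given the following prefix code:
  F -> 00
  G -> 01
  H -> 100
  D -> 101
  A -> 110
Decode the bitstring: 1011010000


Decoding step by step:
Bits 101 -> D
Bits 101 -> D
Bits 00 -> F
Bits 00 -> F


Decoded message: DDFF


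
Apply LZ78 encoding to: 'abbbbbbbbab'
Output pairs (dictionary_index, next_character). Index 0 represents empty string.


LZ78 encoding steps:
Dictionary: {0: ''}
Step 1: w='' (idx 0), next='a' -> output (0, 'a'), add 'a' as idx 1
Step 2: w='' (idx 0), next='b' -> output (0, 'b'), add 'b' as idx 2
Step 3: w='b' (idx 2), next='b' -> output (2, 'b'), add 'bb' as idx 3
Step 4: w='bb' (idx 3), next='b' -> output (3, 'b'), add 'bbb' as idx 4
Step 5: w='bb' (idx 3), next='a' -> output (3, 'a'), add 'bba' as idx 5
Step 6: w='b' (idx 2), end of input -> output (2, '')


Encoded: [(0, 'a'), (0, 'b'), (2, 'b'), (3, 'b'), (3, 'a'), (2, '')]


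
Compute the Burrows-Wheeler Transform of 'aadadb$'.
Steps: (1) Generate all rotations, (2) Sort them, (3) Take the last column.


Rotations (sorted):
  0: $aadadb -> last char: b
  1: aadadb$ -> last char: $
  2: adadb$a -> last char: a
  3: adb$aad -> last char: d
  4: b$aadad -> last char: d
  5: dadb$aa -> last char: a
  6: db$aada -> last char: a


BWT = b$addaa


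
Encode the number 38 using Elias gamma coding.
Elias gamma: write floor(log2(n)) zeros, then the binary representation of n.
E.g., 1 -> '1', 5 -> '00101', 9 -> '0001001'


num_bits = floor(log2(38)) + 1 = 6
leading_zeros = num_bits - 1 = 5
binary(38) = 100110

Elias gamma(38) = '00000' + '100110' = 00000100110 (11 bits)


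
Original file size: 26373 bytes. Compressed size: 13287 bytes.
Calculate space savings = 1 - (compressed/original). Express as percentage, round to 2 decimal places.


ratio = compressed/original = 13287/26373 = 0.503811
savings = 1 - ratio = 1 - 0.503811 = 0.496189
as a percentage: 0.496189 * 100 = 49.62%

Space savings = 1 - 13287/26373 = 49.62%


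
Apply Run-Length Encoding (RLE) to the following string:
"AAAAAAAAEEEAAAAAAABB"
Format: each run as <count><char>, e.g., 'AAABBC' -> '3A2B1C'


Scanning runs left to right:
  i=0: run of 'A' x 8 -> '8A'
  i=8: run of 'E' x 3 -> '3E'
  i=11: run of 'A' x 7 -> '7A'
  i=18: run of 'B' x 2 -> '2B'

RLE = 8A3E7A2B


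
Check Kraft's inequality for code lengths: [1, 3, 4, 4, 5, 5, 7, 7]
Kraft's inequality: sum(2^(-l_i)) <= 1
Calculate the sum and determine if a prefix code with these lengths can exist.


Sum = 2^(-1) + 2^(-3) + 2^(-4) + 2^(-4) + 2^(-5) + 2^(-5) + 2^(-7) + 2^(-7)
    = 0.5 + 0.125 + 0.0625 + 0.0625 + 0.03125 + 0.03125 + 0.0078125 + 0.0078125
    = 106/128 = 0.828125
Since 0.828125 <= 1, Kraft's inequality IS satisfied.
A prefix code with these lengths CAN exist.

Kraft sum = 0.828125. Satisfied.


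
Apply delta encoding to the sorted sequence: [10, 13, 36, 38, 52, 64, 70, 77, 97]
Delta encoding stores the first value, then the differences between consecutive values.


First value: 10
Deltas:
  13 - 10 = 3
  36 - 13 = 23
  38 - 36 = 2
  52 - 38 = 14
  64 - 52 = 12
  70 - 64 = 6
  77 - 70 = 7
  97 - 77 = 20


Delta encoded: [10, 3, 23, 2, 14, 12, 6, 7, 20]


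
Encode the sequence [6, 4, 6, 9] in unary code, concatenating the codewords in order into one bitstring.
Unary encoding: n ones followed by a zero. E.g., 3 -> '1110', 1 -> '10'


Encode each number as n ones followed by a terminating 0:
  6 -> 1111110 (7 bits)
  4 -> 11110 (5 bits)
  6 -> 1111110 (7 bits)
  9 -> 1111111110 (10 bits)
Total length = 7 + 5 + 7 + 10 = 29 bits.

Unary([6, 4, 6, 9]) = 11111101111011111101111111110 (29 bits)


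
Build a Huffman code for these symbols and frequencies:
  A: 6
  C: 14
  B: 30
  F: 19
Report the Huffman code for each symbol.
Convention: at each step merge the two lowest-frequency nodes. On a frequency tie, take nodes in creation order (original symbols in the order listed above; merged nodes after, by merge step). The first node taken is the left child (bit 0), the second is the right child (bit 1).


Huffman tree construction:
Step 1: Merge A(6) + C(14) = 20
Step 2: Merge F(19) + (A+C)(20) = 39
Step 3: Merge B(30) + (F+(A+C))(39) = 69
Read each symbol's code off the tree from the root (left child = 0, right child = 1).

Codes:
  A: 110 (length 3)
  C: 111 (length 3)
  B: 0 (length 1)
  F: 10 (length 2)
Average code length: 128/69 = 1.8551 bits/symbol
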